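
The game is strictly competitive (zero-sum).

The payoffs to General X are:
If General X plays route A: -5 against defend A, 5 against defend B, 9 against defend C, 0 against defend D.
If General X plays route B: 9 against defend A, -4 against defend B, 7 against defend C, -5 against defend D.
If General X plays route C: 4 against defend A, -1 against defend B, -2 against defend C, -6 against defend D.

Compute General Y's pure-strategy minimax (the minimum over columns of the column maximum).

0

The worst case (largest entry) in each column is defend A: 9, defend B: 5, defend C: 9, defend D: 0.
The best (smallest) of these is 0.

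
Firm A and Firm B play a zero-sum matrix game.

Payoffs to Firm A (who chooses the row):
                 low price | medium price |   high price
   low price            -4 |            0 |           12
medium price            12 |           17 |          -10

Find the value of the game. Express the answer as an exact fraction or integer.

Column medium price is strictly dominated by low price for Firm B (it gives Firm A more in every row).
The remaining 2×2 game on (low price, medium price) × (low price, high price) has no saddle point. Let Firm A play low price with probability p; indifference gives −4p + 12(1−p) = 12p − 10(1−p), so p = 11/19.
Similarly Firm B's optimal q on low price is 11/19, and the value is -4·(11/19) + (12)·(8/19) = 52/19.

52/19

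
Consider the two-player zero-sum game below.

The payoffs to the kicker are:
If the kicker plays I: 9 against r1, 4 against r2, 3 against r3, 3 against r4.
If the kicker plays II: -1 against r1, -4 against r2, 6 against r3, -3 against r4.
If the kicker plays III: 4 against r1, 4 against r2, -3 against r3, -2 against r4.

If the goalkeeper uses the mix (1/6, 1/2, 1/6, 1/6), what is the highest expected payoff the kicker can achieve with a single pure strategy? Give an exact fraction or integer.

9/2

I: (9)·(1/6) + (4)·(1/2) + (3)·(1/6) + (3)·(1/6) = 9/2.
II: (-1)·(1/6) + (-4)·(1/2) + (6)·(1/6) + (-3)·(1/6) = -5/3.
III: (4)·(1/6) + (4)·(1/2) + (-3)·(1/6) + (-2)·(1/6) = 11/6.
The best pure response is I with expected payoff 9/2.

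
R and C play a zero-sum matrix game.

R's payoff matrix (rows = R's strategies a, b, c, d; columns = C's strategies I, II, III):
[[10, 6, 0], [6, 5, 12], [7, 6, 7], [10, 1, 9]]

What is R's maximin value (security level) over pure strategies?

6

The worst-case payoff for each row is a: 0, b: 5, c: 6, d: 1.
The best of these is 6.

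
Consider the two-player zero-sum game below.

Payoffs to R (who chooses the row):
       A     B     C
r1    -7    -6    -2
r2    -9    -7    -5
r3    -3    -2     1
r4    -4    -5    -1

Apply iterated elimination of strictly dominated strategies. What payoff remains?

Column C is strictly dominated by A for C (-7<-2, -9<-5, -3<1, -4<-1); eliminate C.
Row r1 is strictly dominated by row r3 (-3>-7, -2>-6); eliminate r1.
Row r2 is strictly dominated by row r3 (-3>-9, -2>-7); eliminate r2.
Row r4 is strictly dominated by row r3 (-3>-4, -2>-5); eliminate r4.
Column B is strictly dominated by A for C (-3<-2); eliminate B.
Only (r3, A) remains, with payoff -3.

-3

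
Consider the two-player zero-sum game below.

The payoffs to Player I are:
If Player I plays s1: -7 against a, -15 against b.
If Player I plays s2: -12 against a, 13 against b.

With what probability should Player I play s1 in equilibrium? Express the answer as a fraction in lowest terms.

Row minima are -15 and -12, so Player I's maximin is -12; column maxima are -7 and 13, so Player II's minimax is -7. These differ, so the equilibrium is in mixed strategies.
Let Player I play s1 with probability p. Player II is indifferent when −7p − 12(1−p) = −15p + 13(1−p), giving p = 25/33.

25/33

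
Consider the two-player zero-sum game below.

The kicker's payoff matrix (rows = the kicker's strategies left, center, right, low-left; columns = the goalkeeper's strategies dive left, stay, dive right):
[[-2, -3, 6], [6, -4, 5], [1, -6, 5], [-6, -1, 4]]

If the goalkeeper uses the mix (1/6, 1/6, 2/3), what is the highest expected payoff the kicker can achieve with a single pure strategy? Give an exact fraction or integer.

left: (-2)·(1/6) + (-3)·(1/6) + (6)·(2/3) = 19/6.
center: (6)·(1/6) + (-4)·(1/6) + (5)·(2/3) = 11/3.
right: (1)·(1/6) + (-6)·(1/6) + (5)·(2/3) = 5/2.
low-left: (-6)·(1/6) + (-1)·(1/6) + (4)·(2/3) = 3/2.
The best pure response is center with expected payoff 11/3.

11/3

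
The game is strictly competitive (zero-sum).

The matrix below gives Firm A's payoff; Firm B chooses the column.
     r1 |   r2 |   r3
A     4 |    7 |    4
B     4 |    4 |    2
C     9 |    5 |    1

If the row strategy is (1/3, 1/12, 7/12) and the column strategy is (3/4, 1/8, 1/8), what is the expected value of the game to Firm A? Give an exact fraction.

Against (3/4, 1/8, 1/8), each row's expected payoff is A: 35/8; B: 15/4; C: 15/2.
Taking the (1/3, 1/12, 7/12)-weighted average: (1/3)·(35/8) + (1/12)·(15/4) + (7/12)·(15/2) = 295/48.

295/48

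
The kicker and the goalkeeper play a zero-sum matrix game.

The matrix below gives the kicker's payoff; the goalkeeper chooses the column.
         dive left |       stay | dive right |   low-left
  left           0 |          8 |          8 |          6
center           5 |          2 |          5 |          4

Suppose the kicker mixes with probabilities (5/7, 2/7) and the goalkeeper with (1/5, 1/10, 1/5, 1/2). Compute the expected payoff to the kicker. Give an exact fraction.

177/35

Against (1/5, 1/10, 1/5, 1/2), each row's expected payoff is left: 27/5; center: 21/5.
Taking the (5/7, 2/7)-weighted average: (5/7)·(27/5) + (2/7)·(21/5) = 177/35.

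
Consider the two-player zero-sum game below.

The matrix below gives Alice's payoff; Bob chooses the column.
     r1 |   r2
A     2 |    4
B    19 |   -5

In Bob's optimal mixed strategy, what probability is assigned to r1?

9/26

Row minima are 2 and -5, so Alice's maximin is 2; column maxima are 19 and 4, so Bob's minimax is 4. These differ, so the equilibrium is in mixed strategies.
Let Bob play r1 with probability q. Alice is indifferent when 2q + 4(1−q) = 19q − 5(1−q), giving q = 9/26.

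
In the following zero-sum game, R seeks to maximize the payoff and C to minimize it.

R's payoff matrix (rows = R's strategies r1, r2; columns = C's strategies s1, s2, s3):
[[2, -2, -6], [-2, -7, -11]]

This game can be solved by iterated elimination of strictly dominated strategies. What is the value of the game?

Column s2 is strictly dominated by s3 for C (-6<-2, -11<-7); eliminate s2.
Column s1 is strictly dominated by s3 for C (-6<2, -11<-2); eliminate s1.
Row r2 is strictly dominated by row r1 (-6>-11); eliminate r2.
Only (r1, s3) remains, with payoff -6.

-6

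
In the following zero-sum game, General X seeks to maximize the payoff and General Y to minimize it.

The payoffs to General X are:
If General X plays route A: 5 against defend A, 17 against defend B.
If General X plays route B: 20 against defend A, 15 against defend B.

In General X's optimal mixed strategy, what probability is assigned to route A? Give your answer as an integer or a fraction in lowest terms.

Row minima are 5 and 15, so General X's maximin is 15; column maxima are 20 and 17, so General Y's minimax is 17. These differ, so the equilibrium is in mixed strategies.
Let General X play route A with probability p. General Y is indifferent when 5p + 20(1−p) = 17p + 15(1−p), giving p = 5/17.

5/17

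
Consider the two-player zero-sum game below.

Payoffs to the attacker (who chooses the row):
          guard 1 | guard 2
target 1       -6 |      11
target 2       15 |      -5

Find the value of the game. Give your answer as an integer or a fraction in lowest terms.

Row minima are -6 and -5, so the attacker's maximin is -5; column maxima are 15 and 11, so the defender's minimax is 11. These differ, so the equilibrium is in mixed strategies.
Let the attacker play target 1 with probability p. The defender is indifferent when −6p + 15(1−p) = 11p − 5(1−p), giving p = 20/37.
Let the defender play guard 1 with probability q. The attacker is indifferent when −6q + 11(1−q) = 15q − 5(1−q), giving q = 16/37.
The value is -6·(16/37) + (11)·(21/37) = 135/37.

135/37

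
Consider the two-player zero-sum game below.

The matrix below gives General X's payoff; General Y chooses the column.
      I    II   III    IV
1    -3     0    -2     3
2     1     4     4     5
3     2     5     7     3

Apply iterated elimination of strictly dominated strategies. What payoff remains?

Column II is strictly dominated by I for General Y (-3<0, 1<4, 2<5); eliminate II.
Row 1 is strictly dominated by row 2 (1>-3, 4>-2, 5>3); eliminate 1.
Column IV is strictly dominated by I for General Y (1<5, 2<3); eliminate IV.
Row 2 is strictly dominated by row 3 (2>1, 7>4); eliminate 2.
Column III is strictly dominated by I for General Y (2<7); eliminate III.
Only (3, I) remains, with payoff 2.

2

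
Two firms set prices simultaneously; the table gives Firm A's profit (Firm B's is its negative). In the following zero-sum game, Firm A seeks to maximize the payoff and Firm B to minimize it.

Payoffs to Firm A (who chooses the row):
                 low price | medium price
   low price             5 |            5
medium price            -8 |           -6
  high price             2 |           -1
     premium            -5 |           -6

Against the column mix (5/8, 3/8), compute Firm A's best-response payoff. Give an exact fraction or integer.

5

low price: (5)·(5/8) + (5)·(3/8) = 5.
medium price: (-8)·(5/8) + (-6)·(3/8) = -29/4.
high price: (2)·(5/8) + (-1)·(3/8) = 7/8.
premium: (-5)·(5/8) + (-6)·(3/8) = -43/8.
The best pure response is low price with expected payoff 5.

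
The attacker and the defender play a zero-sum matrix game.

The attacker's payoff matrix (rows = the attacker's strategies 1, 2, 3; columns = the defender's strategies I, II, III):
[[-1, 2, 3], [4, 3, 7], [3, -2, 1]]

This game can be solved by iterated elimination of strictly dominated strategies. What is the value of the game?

Column III is strictly dominated by II for the defender (2<3, 3<7, -2<1); eliminate III.
Row 1 is strictly dominated by row 2 (4>-1, 3>2); eliminate 1.
Row 3 is strictly dominated by row 2 (4>3, 3>-2); eliminate 3.
Column I is strictly dominated by II for the defender (3<4); eliminate I.
Only (2, II) remains, with payoff 3.

3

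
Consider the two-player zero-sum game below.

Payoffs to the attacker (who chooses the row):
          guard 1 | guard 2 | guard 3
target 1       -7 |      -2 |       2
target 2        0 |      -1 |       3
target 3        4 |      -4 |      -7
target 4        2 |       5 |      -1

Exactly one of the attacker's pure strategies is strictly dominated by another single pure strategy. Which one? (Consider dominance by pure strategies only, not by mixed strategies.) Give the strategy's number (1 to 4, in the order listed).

Compare target 1 with target 2: 0 > -7, -1 > -2, 3 > 2.
So target 2 strictly dominates target 1 for the attacker; target 1 is strictly dominated.

1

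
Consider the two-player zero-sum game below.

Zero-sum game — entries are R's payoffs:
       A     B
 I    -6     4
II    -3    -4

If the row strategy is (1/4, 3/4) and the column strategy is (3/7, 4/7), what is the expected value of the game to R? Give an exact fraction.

Against (3/7, 4/7), each row's expected payoff is I: -2/7; II: -25/7.
Taking the (1/4, 3/4)-weighted average: (1/4)·(-2/7) + (3/4)·(-25/7) = -11/4.

-11/4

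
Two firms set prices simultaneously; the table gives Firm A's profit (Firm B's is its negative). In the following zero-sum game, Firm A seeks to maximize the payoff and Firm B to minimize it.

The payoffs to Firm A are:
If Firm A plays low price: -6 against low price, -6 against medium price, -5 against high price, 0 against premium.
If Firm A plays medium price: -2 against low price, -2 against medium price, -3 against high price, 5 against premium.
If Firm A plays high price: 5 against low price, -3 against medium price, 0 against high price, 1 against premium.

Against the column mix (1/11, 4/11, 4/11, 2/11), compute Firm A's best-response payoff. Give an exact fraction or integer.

-5/11

low price: (-6)·(1/11) + (-6)·(4/11) + (-5)·(4/11) + (0)·(2/11) = -50/11.
medium price: (-2)·(1/11) + (-2)·(4/11) + (-3)·(4/11) + (5)·(2/11) = -12/11.
high price: (5)·(1/11) + (-3)·(4/11) + (0)·(4/11) + (1)·(2/11) = -5/11.
The best pure response is high price with expected payoff -5/11.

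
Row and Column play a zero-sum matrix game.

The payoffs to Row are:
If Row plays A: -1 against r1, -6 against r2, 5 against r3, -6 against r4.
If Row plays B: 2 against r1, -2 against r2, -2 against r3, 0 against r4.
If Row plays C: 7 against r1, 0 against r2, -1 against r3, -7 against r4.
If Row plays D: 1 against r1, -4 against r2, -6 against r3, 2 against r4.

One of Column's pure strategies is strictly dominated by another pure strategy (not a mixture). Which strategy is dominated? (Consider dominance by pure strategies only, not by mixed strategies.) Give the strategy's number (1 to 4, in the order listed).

1

Column prefers columns that give Row less. Compare r1 with r2: -6 < -1, -2 < 2, 0 < 7, -4 < 1.
So r2 strictly dominates r1 for Column; r1 is strictly dominated.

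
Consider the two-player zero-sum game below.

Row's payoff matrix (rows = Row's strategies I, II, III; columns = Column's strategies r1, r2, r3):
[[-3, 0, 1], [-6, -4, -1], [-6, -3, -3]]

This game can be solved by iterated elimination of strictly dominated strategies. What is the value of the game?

Row III is strictly dominated by row I (-3>-6, 0>-3, 1>-3); eliminate III.
Column r3 is strictly dominated by r1 for Column (-3<1, -6<-1); eliminate r3.
Row II is strictly dominated by row I (-3>-6, 0>-4); eliminate II.
Column r2 is strictly dominated by r1 for Column (-3<0); eliminate r2.
Only (I, r1) remains, with payoff -3.

-3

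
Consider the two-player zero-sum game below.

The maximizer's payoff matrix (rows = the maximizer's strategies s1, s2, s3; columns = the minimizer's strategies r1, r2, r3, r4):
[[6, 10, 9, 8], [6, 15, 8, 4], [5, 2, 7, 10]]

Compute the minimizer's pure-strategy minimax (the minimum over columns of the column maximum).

The worst case (largest entry) in each column is r1: 6, r2: 15, r3: 9, r4: 10.
The best (smallest) of these is 6.

6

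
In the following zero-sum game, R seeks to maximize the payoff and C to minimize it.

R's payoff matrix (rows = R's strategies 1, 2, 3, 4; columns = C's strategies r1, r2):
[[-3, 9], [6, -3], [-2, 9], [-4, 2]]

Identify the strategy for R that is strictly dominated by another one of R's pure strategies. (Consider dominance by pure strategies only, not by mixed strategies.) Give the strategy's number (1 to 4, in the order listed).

Compare 4 with 1: -3 > -4, 9 > 2.
So 1 strictly dominates 4 for R; 4 is strictly dominated.

4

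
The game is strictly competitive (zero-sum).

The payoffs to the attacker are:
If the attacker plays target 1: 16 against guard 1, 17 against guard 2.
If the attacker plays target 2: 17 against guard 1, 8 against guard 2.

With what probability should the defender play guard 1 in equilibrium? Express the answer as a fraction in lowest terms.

9/10

Row minima are 16 and 8, so the attacker's maximin is 16; column maxima are 17 and 17, so the defender's minimax is 17. These differ, so the equilibrium is in mixed strategies.
Let the defender play guard 1 with probability q. The attacker is indifferent when 16q + 17(1−q) = 17q + 8(1−q), giving q = 9/10.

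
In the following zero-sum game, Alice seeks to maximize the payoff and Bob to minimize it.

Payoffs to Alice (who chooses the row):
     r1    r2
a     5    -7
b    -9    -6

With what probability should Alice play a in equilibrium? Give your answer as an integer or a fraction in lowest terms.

Row minima are -7 and -9, so Alice's maximin is -7; column maxima are 5 and -6, so Bob's minimax is -6. These differ, so the equilibrium is in mixed strategies.
Let Alice play a with probability p. Bob is indifferent when 5p − 9(1−p) = −7p − 6(1−p), giving p = 1/5.

1/5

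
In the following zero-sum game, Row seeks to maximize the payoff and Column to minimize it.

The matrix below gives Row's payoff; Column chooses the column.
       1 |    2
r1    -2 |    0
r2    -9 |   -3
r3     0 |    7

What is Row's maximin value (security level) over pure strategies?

0

The worst-case payoff for each row is r1: -2, r2: -9, r3: 0.
The best of these is 0.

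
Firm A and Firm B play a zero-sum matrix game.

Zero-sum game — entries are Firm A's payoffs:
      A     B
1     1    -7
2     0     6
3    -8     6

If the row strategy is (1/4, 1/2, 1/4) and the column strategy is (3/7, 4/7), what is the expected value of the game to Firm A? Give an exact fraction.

Against (3/7, 4/7), each row's expected payoff is 1: -25/7; 2: 24/7; 3: 0.
Taking the (1/4, 1/2, 1/4)-weighted average: (1/4)·(-25/7) + (1/2)·(24/7) + (1/4)·(0) = 23/28.

23/28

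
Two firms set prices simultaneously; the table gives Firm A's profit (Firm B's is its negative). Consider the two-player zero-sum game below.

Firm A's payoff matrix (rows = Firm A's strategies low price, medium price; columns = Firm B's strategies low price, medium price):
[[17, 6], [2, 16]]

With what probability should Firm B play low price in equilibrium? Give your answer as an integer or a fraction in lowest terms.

2/5

Row minima are 6 and 2, so Firm A's maximin is 6; column maxima are 17 and 16, so Firm B's minimax is 16. These differ, so the equilibrium is in mixed strategies.
Let Firm B play low price with probability q. Firm A is indifferent when 17q + 6(1−q) = 2q + 16(1−q), giving q = 2/5.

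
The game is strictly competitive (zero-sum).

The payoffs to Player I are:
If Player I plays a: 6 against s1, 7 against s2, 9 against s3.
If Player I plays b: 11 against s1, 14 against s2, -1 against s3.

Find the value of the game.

7

Column s2 is strictly dominated by s1 for Player II (it gives Player I more in every row).
The remaining 2×2 game on (a, b) × (s1, s3) has no saddle point. Let Player I play a with probability p; indifference gives 6p + 11(1−p) = 9p − (1−p), so p = 4/5.
Similarly Player II's optimal q on s1 is 2/3, and the value is 6·(2/3) + (9)·(1/3) = 7.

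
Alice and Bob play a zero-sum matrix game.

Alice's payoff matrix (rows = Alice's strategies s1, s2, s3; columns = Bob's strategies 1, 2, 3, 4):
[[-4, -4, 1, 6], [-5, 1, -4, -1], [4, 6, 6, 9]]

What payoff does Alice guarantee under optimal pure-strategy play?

Row minima: -4, -5, 4 → Alice's maximin is 4.
Column maxima: 4, 6, 6, 9 → Bob's minimax is 4.
They coincide at (s3, 1), so the value is 4.

4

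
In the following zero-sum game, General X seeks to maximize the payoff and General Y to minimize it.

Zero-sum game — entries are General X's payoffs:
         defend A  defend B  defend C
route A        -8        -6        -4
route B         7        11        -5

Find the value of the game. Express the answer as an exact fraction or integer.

Column defend B is strictly dominated by defend A for General Y (it gives General X more in every row).
The remaining 2×2 game on (route A, route B) × (defend A, defend C) has no saddle point. Let General X play route A with probability p; indifference gives −8p + 7(1−p) = −4p − 5(1−p), so p = 3/4.
Similarly General Y's optimal q on defend A is 1/16, and the value is -8·(1/16) + (-4)·(15/16) = -17/4.

-17/4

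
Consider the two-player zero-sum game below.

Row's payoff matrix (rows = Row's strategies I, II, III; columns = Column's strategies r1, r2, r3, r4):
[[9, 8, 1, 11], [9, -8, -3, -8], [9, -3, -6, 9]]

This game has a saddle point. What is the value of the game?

Row minima: 1, -8, -6 → Row's maximin is 1.
Column maxima: 9, 8, 1, 11 → Column's minimax is 1.
They coincide at (I, r3), so the value is 1.

1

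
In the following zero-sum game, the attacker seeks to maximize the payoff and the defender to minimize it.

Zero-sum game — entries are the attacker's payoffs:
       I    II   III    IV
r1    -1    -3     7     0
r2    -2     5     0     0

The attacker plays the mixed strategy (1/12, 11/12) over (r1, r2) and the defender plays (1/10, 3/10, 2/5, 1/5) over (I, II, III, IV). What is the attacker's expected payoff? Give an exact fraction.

161/120

Against (1/10, 3/10, 2/5, 1/5), each row's expected payoff is r1: 9/5; r2: 13/10.
Taking the (1/12, 11/12)-weighted average: (1/12)·(9/5) + (11/12)·(13/10) = 161/120.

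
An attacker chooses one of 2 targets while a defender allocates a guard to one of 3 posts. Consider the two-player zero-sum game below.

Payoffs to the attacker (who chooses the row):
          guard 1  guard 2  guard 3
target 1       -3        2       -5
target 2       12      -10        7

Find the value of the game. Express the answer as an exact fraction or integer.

Column guard 1 is strictly dominated by guard 3 for the defender (it gives the attacker more in every row).
The remaining 2×2 game on (target 1, target 2) × (guard 2, guard 3) has no saddle point. Let the attacker play target 1 with probability p; indifference gives 2p − 10(1−p) = −5p + 7(1−p), so p = 17/24.
Similarly the defender's optimal q on guard 2 is 1/2, and the value is 2·(1/2) + (-5)·(1/2) = -3/2.

-3/2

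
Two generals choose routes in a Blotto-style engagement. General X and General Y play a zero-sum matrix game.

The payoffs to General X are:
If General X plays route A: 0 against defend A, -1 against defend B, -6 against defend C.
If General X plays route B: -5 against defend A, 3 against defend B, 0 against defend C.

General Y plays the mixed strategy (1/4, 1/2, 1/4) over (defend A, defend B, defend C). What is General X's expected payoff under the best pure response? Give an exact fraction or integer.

route A: (0)·(1/4) + (-1)·(1/2) + (-6)·(1/4) = -2.
route B: (-5)·(1/4) + (3)·(1/2) + (0)·(1/4) = 1/4.
The best pure response is route B with expected payoff 1/4.

1/4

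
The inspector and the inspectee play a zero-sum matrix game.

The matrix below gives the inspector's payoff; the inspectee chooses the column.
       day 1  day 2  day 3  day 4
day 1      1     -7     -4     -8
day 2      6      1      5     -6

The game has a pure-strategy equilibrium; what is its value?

-6

Row minima: -8, -6 → the inspector's maximin is -6.
Column maxima: 6, 1, 5, -6 → the inspectee's minimax is -6.
They coincide at (day 2, day 4), so the value is -6.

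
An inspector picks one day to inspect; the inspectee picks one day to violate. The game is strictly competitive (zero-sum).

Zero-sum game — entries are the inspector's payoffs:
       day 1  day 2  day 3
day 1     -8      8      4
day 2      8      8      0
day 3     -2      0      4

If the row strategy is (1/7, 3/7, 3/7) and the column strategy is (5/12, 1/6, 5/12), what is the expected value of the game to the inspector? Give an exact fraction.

Against (5/12, 1/6, 5/12), each row's expected payoff is day 1: -1/3; day 2: 14/3; day 3: 5/6.
Taking the (1/7, 3/7, 3/7)-weighted average: (1/7)·(-1/3) + (3/7)·(14/3) + (3/7)·(5/6) = 97/42.

97/42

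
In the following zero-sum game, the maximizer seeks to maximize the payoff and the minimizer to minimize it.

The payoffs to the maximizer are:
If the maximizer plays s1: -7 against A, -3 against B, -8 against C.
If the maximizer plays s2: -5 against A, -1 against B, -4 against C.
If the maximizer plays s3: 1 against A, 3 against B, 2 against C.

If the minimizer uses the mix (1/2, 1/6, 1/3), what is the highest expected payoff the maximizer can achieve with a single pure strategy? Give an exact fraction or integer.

s1: (-7)·(1/2) + (-3)·(1/6) + (-8)·(1/3) = -20/3.
s2: (-5)·(1/2) + (-1)·(1/6) + (-4)·(1/3) = -4.
s3: (1)·(1/2) + (3)·(1/6) + (2)·(1/3) = 5/3.
The best pure response is s3 with expected payoff 5/3.

5/3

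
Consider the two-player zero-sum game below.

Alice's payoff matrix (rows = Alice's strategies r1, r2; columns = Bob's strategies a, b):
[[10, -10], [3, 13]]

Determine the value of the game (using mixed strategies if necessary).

16/3

Row minima are -10 and 3, so Alice's maximin is 3; column maxima are 10 and 13, so Bob's minimax is 10. These differ, so the equilibrium is in mixed strategies.
Let Alice play r1 with probability p. Bob is indifferent when 10p + 3(1−p) = −10p + 13(1−p), giving p = 1/3.
Let Bob play a with probability q. Alice is indifferent when 10q − 10(1−q) = 3q + 13(1−q), giving q = 23/30.
The value is 10·(23/30) + (-10)·(7/30) = 16/3.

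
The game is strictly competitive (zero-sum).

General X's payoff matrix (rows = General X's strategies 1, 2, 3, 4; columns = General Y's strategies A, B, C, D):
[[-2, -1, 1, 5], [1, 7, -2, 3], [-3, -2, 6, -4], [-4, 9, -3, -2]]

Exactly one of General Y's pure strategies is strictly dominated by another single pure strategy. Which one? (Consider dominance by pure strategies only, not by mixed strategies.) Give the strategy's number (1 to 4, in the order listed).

General Y prefers columns that give General X less. Compare B with A: -2 < -1, 1 < 7, -3 < -2, -4 < 9.
So A strictly dominates B for General Y; B is strictly dominated.

2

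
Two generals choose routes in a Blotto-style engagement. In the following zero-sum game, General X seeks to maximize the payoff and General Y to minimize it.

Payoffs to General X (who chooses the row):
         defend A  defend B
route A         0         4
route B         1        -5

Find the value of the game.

Row minima are 0 and -5, so General X's maximin is 0; column maxima are 1 and 4, so General Y's minimax is 1. These differ, so the equilibrium is in mixed strategies.
Let General X play route A with probability p. General Y is indifferent when (1−p) = 4p − 5(1−p), giving p = 3/5.
Let General Y play defend A with probability q. General X is indifferent when 4(1−q) = q − 5(1−q), giving q = 9/10.
The value is 0·(9/10) + (4)·(1/10) = 2/5.

2/5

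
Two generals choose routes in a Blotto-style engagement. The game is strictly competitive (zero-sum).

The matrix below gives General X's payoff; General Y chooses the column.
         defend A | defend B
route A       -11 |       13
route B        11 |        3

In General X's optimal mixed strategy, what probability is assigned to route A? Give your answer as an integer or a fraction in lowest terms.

Row minima are -11 and 3, so General X's maximin is 3; column maxima are 11 and 13, so General Y's minimax is 11. These differ, so the equilibrium is in mixed strategies.
Let General X play route A with probability p. General Y is indifferent when −11p + 11(1−p) = 13p + 3(1−p), giving p = 1/4.

1/4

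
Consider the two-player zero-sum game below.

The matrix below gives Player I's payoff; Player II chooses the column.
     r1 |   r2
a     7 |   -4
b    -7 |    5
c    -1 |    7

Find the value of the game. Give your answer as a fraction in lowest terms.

Row b is strictly dominated by row c, so Player I never plays it.
The remaining 2×2 game on (a, c) × (r1, r2) has no saddle point. Let Player I play a with probability p; indifference gives 7p − (1−p) = −4p + 7(1−p), so p = 8/19.
Similarly Player II's optimal q on r1 is 11/19, and the value is 7·(11/19) + (-4)·(8/19) = 45/19.

45/19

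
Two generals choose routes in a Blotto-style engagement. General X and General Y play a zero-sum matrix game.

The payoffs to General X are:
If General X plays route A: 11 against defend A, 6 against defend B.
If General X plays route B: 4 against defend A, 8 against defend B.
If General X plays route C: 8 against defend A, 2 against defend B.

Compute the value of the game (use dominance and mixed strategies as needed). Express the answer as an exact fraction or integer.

Row route C is strictly dominated by row route A, so General X never plays it.
The remaining 2×2 game on (route A, route B) × (defend A, defend B) has no saddle point. Let General X play route A with probability p; indifference gives 11p + 4(1−p) = 6p + 8(1−p), so p = 4/9.
Similarly General Y's optimal q on defend A is 2/9, and the value is 11·(2/9) + (6)·(7/9) = 64/9.

64/9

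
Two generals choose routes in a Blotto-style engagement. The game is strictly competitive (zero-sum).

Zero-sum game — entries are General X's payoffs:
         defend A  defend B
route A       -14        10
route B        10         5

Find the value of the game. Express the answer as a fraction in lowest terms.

Row minima are -14 and 5, so General X's maximin is 5; column maxima are 10 and 10, so General Y's minimax is 10. These differ, so the equilibrium is in mixed strategies.
Let General X play route A with probability p. General Y is indifferent when −14p + 10(1−p) = 10p + 5(1−p), giving p = 5/29.
Let General Y play defend A with probability q. General X is indifferent when −14q + 10(1−q) = 10q + 5(1−q), giving q = 5/29.
The value is -14·(5/29) + (10)·(24/29) = 170/29.

170/29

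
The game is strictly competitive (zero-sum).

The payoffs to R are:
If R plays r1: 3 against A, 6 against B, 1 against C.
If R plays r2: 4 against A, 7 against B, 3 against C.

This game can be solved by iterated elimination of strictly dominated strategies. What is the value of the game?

Column A is strictly dominated by C for C (1<3, 3<4); eliminate A.
Row r1 is strictly dominated by row r2 (7>6, 3>1); eliminate r1.
Column B is strictly dominated by C for C (3<7); eliminate B.
Only (r2, C) remains, with payoff 3.

3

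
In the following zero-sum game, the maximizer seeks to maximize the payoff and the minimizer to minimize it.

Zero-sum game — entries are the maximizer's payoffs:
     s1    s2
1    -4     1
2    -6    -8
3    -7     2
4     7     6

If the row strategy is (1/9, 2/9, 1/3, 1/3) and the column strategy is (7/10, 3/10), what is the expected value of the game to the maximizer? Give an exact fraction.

-17/18

Against (7/10, 3/10), each row's expected payoff is 1: -5/2; 2: -33/5; 3: -43/10; 4: 67/10.
Taking the (1/9, 2/9, 1/3, 1/3)-weighted average: (1/9)·(-5/2) + (2/9)·(-33/5) + (1/3)·(-43/10) + (1/3)·(67/10) = -17/18.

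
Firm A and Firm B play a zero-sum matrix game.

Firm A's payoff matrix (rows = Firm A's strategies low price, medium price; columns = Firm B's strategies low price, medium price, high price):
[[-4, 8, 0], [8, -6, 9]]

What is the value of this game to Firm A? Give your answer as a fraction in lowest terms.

Column high price is strictly dominated by low price for Firm B (it gives Firm A more in every row).
The remaining 2×2 game on (low price, medium price) × (low price, medium price) has no saddle point. Let Firm A play low price with probability p; indifference gives −4p + 8(1−p) = 8p − 6(1−p), so p = 7/13.
Similarly Firm B's optimal q on low price is 7/13, and the value is -4·(7/13) + (8)·(6/13) = 20/13.

20/13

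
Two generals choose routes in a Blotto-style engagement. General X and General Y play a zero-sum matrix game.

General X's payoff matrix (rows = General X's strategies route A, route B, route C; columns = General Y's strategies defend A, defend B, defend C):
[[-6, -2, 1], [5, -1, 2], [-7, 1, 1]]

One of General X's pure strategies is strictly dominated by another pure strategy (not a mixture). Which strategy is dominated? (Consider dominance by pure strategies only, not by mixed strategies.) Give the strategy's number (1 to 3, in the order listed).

Compare route A with route B: 5 > -6, -1 > -2, 2 > 1.
So route B strictly dominates route A for General X; route A is strictly dominated.

1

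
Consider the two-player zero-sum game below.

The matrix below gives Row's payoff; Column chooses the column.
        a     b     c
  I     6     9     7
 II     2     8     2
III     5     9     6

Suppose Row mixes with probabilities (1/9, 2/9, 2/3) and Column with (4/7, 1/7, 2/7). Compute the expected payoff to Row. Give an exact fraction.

Against (4/7, 1/7, 2/7), each row's expected payoff is I: 47/7; II: 20/7; III: 41/7.
Taking the (1/9, 2/9, 2/3)-weighted average: (1/9)·(47/7) + (2/9)·(20/7) + (2/3)·(41/7) = 37/7.

37/7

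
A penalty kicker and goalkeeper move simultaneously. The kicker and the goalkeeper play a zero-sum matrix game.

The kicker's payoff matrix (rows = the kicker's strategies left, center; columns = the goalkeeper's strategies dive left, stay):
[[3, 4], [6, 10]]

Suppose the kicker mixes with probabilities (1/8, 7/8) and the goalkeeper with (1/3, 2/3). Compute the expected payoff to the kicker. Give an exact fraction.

193/24

Against (1/3, 2/3), each row's expected payoff is left: 11/3; center: 26/3.
Taking the (1/8, 7/8)-weighted average: (1/8)·(11/3) + (7/8)·(26/3) = 193/24.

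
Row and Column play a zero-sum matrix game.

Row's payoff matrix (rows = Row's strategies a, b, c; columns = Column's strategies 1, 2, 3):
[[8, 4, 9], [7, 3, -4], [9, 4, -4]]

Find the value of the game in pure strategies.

4

Row minima: 4, -4, -4 → Row's maximin is 4.
Column maxima: 9, 4, 9 → Column's minimax is 4.
They coincide at (a, 2), so the value is 4.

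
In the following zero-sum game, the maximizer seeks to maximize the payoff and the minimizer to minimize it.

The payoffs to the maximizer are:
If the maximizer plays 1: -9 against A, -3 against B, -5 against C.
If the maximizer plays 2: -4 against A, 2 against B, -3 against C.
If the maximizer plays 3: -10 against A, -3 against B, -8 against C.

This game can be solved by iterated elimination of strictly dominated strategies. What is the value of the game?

-4

Row 3 is strictly dominated by row 2 (-4>-10, 2>-3, -3>-8); eliminate 3.
Column B is strictly dominated by A for the minimizer (-9<-3, -4<2); eliminate B.
Row 1 is strictly dominated by row 2 (-4>-9, -3>-5); eliminate 1.
Column C is strictly dominated by A for the minimizer (-4<-3); eliminate C.
Only (2, A) remains, with payoff -4.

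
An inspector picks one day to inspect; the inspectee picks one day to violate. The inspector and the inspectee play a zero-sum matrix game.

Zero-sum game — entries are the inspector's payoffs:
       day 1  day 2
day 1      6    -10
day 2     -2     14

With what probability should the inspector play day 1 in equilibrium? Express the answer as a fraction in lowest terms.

Row minima are -10 and -2, so the inspector's maximin is -2; column maxima are 6 and 14, so the inspectee's minimax is 6. These differ, so the equilibrium is in mixed strategies.
Let the inspector play day 1 with probability p. The inspectee is indifferent when 6p − 2(1−p) = −10p + 14(1−p), giving p = 1/2.

1/2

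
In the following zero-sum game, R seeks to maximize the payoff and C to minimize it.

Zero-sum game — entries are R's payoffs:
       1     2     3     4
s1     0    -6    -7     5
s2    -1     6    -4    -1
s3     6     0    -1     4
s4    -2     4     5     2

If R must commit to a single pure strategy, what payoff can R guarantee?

-1

The worst-case payoff for each row is s1: -7, s2: -4, s3: -1, s4: -2.
The best of these is -1.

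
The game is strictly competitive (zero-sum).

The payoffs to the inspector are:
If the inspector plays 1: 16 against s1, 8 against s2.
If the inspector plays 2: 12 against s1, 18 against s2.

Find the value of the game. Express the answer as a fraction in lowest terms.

96/7

Row minima are 8 and 12, so the inspector's maximin is 12; column maxima are 16 and 18, so the inspectee's minimax is 16. These differ, so the equilibrium is in mixed strategies.
Let the inspector play 1 with probability p. The inspectee is indifferent when 16p + 12(1−p) = 8p + 18(1−p), giving p = 3/7.
Let the inspectee play s1 with probability q. The inspector is indifferent when 16q + 8(1−q) = 12q + 18(1−q), giving q = 5/7.
The value is 16·(5/7) + (8)·(2/7) = 96/7.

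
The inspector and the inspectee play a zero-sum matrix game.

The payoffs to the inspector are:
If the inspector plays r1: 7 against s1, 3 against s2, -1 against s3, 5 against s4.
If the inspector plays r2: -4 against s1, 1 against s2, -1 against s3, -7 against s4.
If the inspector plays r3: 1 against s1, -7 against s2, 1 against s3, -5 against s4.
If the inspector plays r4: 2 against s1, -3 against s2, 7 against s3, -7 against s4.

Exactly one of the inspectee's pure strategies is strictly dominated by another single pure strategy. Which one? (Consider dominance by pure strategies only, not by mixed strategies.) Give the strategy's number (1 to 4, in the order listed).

The inspectee prefers columns that give the inspector less. Compare s1 with s4: 5 < 7, -7 < -4, -5 < 1, -7 < 2.
So s4 strictly dominates s1 for the inspectee; s1 is strictly dominated.

1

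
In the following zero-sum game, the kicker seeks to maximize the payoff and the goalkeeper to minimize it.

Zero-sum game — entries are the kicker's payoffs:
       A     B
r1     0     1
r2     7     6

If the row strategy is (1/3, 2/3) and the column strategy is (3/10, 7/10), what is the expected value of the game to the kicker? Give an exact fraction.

133/30

Against (3/10, 7/10), each row's expected payoff is r1: 7/10; r2: 63/10.
Taking the (1/3, 2/3)-weighted average: (1/3)·(7/10) + (2/3)·(63/10) = 133/30.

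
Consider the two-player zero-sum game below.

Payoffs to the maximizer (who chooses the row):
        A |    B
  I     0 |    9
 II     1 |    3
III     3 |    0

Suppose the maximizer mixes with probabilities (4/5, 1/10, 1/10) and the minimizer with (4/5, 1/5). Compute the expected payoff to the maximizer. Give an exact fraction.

Against (4/5, 1/5), each row's expected payoff is I: 9/5; II: 7/5; III: 12/5.
Taking the (4/5, 1/10, 1/10)-weighted average: (4/5)·(9/5) + (1/10)·(7/5) + (1/10)·(12/5) = 91/50.

91/50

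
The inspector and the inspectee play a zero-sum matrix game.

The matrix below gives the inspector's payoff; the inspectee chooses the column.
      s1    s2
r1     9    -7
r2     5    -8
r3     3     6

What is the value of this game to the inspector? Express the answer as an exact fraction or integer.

75/19

Row r2 is strictly dominated by row r1, so the inspector never plays it.
The remaining 2×2 game on (r1, r3) × (s1, s2) has no saddle point. Let the inspector play r1 with probability p; indifference gives 9p + 3(1−p) = −7p + 6(1−p), so p = 3/19.
Similarly the inspectee's optimal q on s1 is 13/19, and the value is 9·(13/19) + (-7)·(6/19) = 75/19.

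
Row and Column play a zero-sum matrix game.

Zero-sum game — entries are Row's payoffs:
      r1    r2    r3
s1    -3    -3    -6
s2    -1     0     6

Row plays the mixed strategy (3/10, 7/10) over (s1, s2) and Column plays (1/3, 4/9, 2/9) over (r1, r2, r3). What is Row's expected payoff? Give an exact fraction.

-2/5

Against (1/3, 4/9, 2/9), each row's expected payoff is s1: -11/3; s2: 1.
Taking the (3/10, 7/10)-weighted average: (3/10)·(-11/3) + (7/10)·(1) = -2/5.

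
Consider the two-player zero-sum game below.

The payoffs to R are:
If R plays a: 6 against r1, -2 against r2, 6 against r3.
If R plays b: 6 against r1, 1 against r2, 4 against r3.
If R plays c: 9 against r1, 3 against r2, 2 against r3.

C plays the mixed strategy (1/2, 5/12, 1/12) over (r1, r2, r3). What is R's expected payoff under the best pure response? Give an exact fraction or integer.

71/12

a: (6)·(1/2) + (-2)·(5/12) + (6)·(1/12) = 8/3.
b: (6)·(1/2) + (1)·(5/12) + (4)·(1/12) = 15/4.
c: (9)·(1/2) + (3)·(5/12) + (2)·(1/12) = 71/12.
The best pure response is c with expected payoff 71/12.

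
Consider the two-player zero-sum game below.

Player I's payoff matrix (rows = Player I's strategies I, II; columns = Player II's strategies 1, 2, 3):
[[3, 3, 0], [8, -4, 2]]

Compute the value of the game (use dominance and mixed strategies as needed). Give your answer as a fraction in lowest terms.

Column 1 is strictly dominated by 3 for Player II (it gives Player I more in every row).
The remaining 2×2 game on (I, II) × (2, 3) has no saddle point. Let Player I play I with probability p; indifference gives 3p − 4(1−p) = 2(1−p), so p = 2/3.
Similarly Player II's optimal q on 2 is 2/9, and the value is 3·(2/9) + (0)·(7/9) = 2/3.

2/3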